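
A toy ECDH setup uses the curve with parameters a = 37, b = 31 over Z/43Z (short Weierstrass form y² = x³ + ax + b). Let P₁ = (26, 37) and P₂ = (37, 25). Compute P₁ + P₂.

(26, 37) + (37, 25). λ = (25 - 37)/(37 - 26) ≡ 31/11 mod 43. 11⁻¹ ≡ 4 (mod 43), so λ ≡ 38.
  x = λ² - 26 - 37 = 1444 - 63 ≡ 5; y = λ·(26 - 5) - 37 ≡ 30. → (5, 30)

(5, 30)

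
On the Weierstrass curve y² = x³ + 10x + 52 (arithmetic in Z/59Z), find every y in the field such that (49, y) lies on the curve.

none

x³ + 10x + 52 = 118191 ≡ 14 (mod 59).
14 is a non-residue mod 59; no y exists.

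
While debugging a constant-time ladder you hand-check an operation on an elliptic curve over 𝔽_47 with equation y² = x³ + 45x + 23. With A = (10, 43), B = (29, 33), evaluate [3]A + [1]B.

(13, 28)

First 3A:
Repeated addition: build up to 3A.
2A: tangent at (10, 43): λ = (3·10² + 45)/(2·43) ≡ 16/39. 39⁻¹ ≡ 41 (mod 47), so λ ≡ 16·41 ≡ 45.
  x = λ² - 10 - 10 = 2025 - 20 ≡ 31; y = λ·(10 - 31) - 43 ≡ 46. → (31, 46)
3A: (31, 46) + (10, 43). λ = (43 - 46)/(10 - 31) ≡ 44/26 mod 47. 26⁻¹ ≡ 38 (mod 47), so λ ≡ 27.
  x = λ² - 31 - 10 = 729 - 41 ≡ 30; y = λ·(31 - 30) - 46 ≡ 28. → (30, 28)
3A = (30, 28).
Finally 3A + B:
(30, 28) + (29, 33). λ = (33 - 28)/(29 - 30) ≡ 5/46 mod 47. 46⁻¹ ≡ 46 (mod 47), so λ ≡ 42.
  x = λ² - 30 - 29 = 1764 - 59 ≡ 13; y = λ·(30 - 13) - 28 ≡ 28. → (13, 28)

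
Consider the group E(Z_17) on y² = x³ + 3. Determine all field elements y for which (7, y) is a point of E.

none

x³ + 0x + 3 = 346 ≡ 6 (mod 17).
6 is a non-residue mod 17; no y exists.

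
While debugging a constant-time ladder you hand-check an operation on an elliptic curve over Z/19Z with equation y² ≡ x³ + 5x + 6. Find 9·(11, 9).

Write P = (11, 9).
Double-and-add on 9 = (1001)₂. Start with P = (11, 9) for the leading 1-bit.
double: tangent at (11, 9): λ = (3·11² + 5)/(2·9) ≡ 7/18. 18⁻¹ ≡ 18 (mod 19), so λ ≡ 7·18 ≡ 12.
  x = λ² - 11 - 11 = 144 - 22 ≡ 8; y = λ·(11 - 8) - 9 ≡ 8. → (8, 8)
double: tangent at (8, 8): λ = (3·8² + 5)/(2·8) ≡ 7/16. 16⁻¹ ≡ 6 (mod 19), so λ ≡ 7·6 ≡ 4.
  x = λ² - 8 - 8 = 16 - 16 ≡ 0; y = λ·(8 - 0) - 8 ≡ 5. → (0, 5)
double: tangent at (0, 5): λ = (3·0² + 5)/(2·5) ≡ 5/10. 10⁻¹ ≡ 2 (mod 19), so λ ≡ 5·2 ≡ 10.
  x = λ² - 0 - 0 = 100 - 0 ≡ 5; y = λ·(0 - 5) - 5 ≡ 2. → (5, 2)
add P: (5, 2) + (11, 9). λ = (9 - 2)/(11 - 5) ≡ 7/6 mod 19. 6⁻¹ ≡ 16 (mod 19), so λ ≡ 17.
  x = λ² - 5 - 11 = 289 - 16 ≡ 7; y = λ·(5 - 7) - 2 ≡ 2. → (7, 2)

(7, 2)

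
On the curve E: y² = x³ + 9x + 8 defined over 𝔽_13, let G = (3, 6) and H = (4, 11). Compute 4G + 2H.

First 4G:
Repeated addition: build up to 4G.
2G: tangent at (3, 6): λ = (3·3² + 9)/(2·6) ≡ 10/12. 12⁻¹ ≡ 12 (mod 13), so λ ≡ 10·12 ≡ 3.
  x = λ² - 3 - 3 = 9 - 6 ≡ 3; y = λ·(3 - 3) - 6 ≡ 7. → (3, 7)
3G: (3, 7) + (3, 6): same x and y₁ ≡ -y₂, so the sum is 𝒪.
4G: 𝒪 + (3, 6) = (3, 6) (identity).
4G = (3, 6).
Next 2H:
Repeated addition: build up to 2H.
2H: tangent at (4, 11): λ = (3·4² + 9)/(2·11) ≡ 5/9. 9⁻¹ ≡ 3 (mod 13), so λ ≡ 5·3 ≡ 2.
  x = λ² - 4 - 4 = 4 - 8 ≡ 9; y = λ·(4 - 9) - 11 ≡ 5. → (9, 5)
2H = (9, 5).
Finally 4G + 2H:
(3, 6) + (9, 5). λ = (5 - 6)/(9 - 3) ≡ 12/6 mod 13. 6⁻¹ ≡ 11 (mod 13) since 6·11 = 66 ≡ 1, so λ ≡ 2.
  x = λ² - 3 - 9 = 4 - 12 ≡ 5; y = λ·(3 - 5) - 6 ≡ 3. → (5, 3)

(5, 3)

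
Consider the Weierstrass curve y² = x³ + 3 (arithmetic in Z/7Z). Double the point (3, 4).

(2, 2)

tangent at (3, 4): λ = (3·3² + 0)/(2·4) ≡ 6/1. 1⁻¹ ≡ 1 (mod 7), so λ ≡ 6·1 ≡ 6.
  x = λ² - 3 - 3 = 36 - 6 ≡ 2; y = λ·(3 - 2) - 4 ≡ 2. → (2, 2)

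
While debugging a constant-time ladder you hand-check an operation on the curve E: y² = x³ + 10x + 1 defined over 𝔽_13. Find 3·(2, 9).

(4, 1)

Write G = (2, 9).
Repeated addition: build up to 3G.
2G: tangent at (2, 9): λ = (3·2² + 10)/(2·9) ≡ 9/5. 5⁻¹ ≡ 8 (mod 13), so λ ≡ 9·8 ≡ 7.
  x = λ² - 2 - 2 = 49 - 4 ≡ 6; y = λ·(2 - 6) - 9 ≡ 2. → (6, 2)
3G: (6, 2) + (2, 9). λ = (9 - 2)/(2 - 6) ≡ 7/9 mod 13. 9⁻¹ ≡ 3 (mod 13) since 9·3 = 27 ≡ 1, so λ ≡ 8.
  x = λ² - 6 - 2 = 64 - 8 ≡ 4; y = λ·(6 - 4) - 2 ≡ 1. → (4, 1)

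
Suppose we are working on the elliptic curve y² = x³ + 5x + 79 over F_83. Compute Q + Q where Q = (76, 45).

(18, 5)

tangent at (76, 45): λ = (3·76² + 5)/(2·45) ≡ 69/7. 7⁻¹ ≡ 12 (mod 83) since 7·12 = 84 ≡ 1, so λ ≡ 69·12 ≡ 81.
  x = λ² - 76 - 76 = 6561 - 152 ≡ 18; y = λ·(76 - 18) - 45 ≡ 5. → (18, 5)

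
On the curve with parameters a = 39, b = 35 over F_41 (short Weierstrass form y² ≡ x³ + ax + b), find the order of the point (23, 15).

2P: tangent at (23, 15): λ = (3·23² + 39)/(2·15) ≡ 27/30. 30⁻¹ ≡ 26 (mod 41) since 30·26 = 780 ≡ 1, so λ ≡ 27·26 ≡ 5.
  x = λ² - 23 - 23 = 25 - 46 ≡ 20; y = λ·(23 - 20) - 15 ≡ 0. → (20, 0)
3P: (20, 0) + (23, 15). λ = (15 - 0)/(23 - 20) ≡ 15/3 mod 41. 3⁻¹ ≡ 14 (mod 41), so λ ≡ 5.
  x = λ² - 20 - 23 = 25 - 43 ≡ 23; y = λ·(20 - 23) - 0 ≡ 26. → (23, 26)
4P: (23, 26) + (23, 15): same x and y₁ ≡ -y₂, so the sum is the point at infinity.
4P = the point at infinity, so the order is 4.

4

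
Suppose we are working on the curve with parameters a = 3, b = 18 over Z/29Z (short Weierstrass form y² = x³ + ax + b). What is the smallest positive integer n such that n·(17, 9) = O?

12

2P: tangent at (17, 9): λ = (3·17² + 3)/(2·9) ≡ 0/18. 18⁻¹ ≡ 21 (mod 29), so λ ≡ 0·21 ≡ 0.
  x = λ² - 17 - 17 = 0 - 34 ≡ 24; y = λ·(17 - 24) - 9 ≡ 20. → (24, 20)
3P: (24, 20) + (17, 9). λ = (9 - 20)/(17 - 24) ≡ 18/22 mod 29. 22⁻¹ ≡ 4 (mod 29), so λ ≡ 14.
  x = λ² - 24 - 17 = 196 - 41 ≡ 10; y = λ·(24 - 10) - 20 ≡ 2. → (10, 2)
4P: (10, 2) + (17, 9). λ = (9 - 2)/(17 - 10) ≡ 7/7 mod 29. 7⁻¹ ≡ 25 (mod 29), so λ ≡ 1.
  x = λ² - 10 - 17 = 1 - 27 ≡ 3; y = λ·(10 - 3) - 2 ≡ 5. → (3, 5)
5P: (3, 5) + (17, 9). λ = (9 - 5)/(17 - 3) ≡ 4/14 mod 29. 14⁻¹ ≡ 27 (mod 29), so λ ≡ 21.
  x = λ² - 3 - 17 = 441 - 20 ≡ 15; y = λ·(3 - 15) - 5 ≡ 4. → (15, 4)
6P: (15, 4) + (17, 9). λ = (9 - 4)/(17 - 15) ≡ 5/2 mod 29. 2⁻¹ ≡ 15 (mod 29), so λ ≡ 17.
  x = λ² - 15 - 17 = 289 - 32 ≡ 25; y = λ·(15 - 25) - 4 ≡ 0. → (25, 0)
7P: (25, 0) + (17, 9). λ = (9 - 0)/(17 - 25) ≡ 9/21 mod 29. 21⁻¹ ≡ 18 (mod 29) since 21·18 = 378 ≡ 1, so λ ≡ 17.
  x = λ² - 25 - 17 = 289 - 42 ≡ 15; y = λ·(25 - 15) - 0 ≡ 25. → (15, 25)
8P: (15, 25) + (17, 9). λ = (9 - 25)/(17 - 15) ≡ 13/2 mod 29. 2⁻¹ ≡ 15 (mod 29), so λ ≡ 21.
  x = λ² - 15 - 17 = 441 - 32 ≡ 3; y = λ·(15 - 3) - 25 ≡ 24. → (3, 24)
9P: (3, 24) + (17, 9). λ = (9 - 24)/(17 - 3) ≡ 14/14 mod 29. 14⁻¹ ≡ 27 (mod 29), so λ ≡ 1.
  x = λ² - 3 - 17 = 1 - 20 ≡ 10; y = λ·(3 - 10) - 24 ≡ 27. → (10, 27)
10P: (10, 27) + (17, 9). λ = (9 - 27)/(17 - 10) ≡ 11/7 mod 29. 7⁻¹ ≡ 25 (mod 29), so λ ≡ 14.
  x = λ² - 10 - 17 = 196 - 27 ≡ 24; y = λ·(10 - 24) - 27 ≡ 9. → (24, 9)
11P: (24, 9) + (17, 9). λ = (9 - 9)/(17 - 24) ≡ 0/22 mod 29. 22⁻¹ ≡ 4 (mod 29) since 22·4 = 88 ≡ 1, so λ ≡ 0.
  x = λ² - 24 - 17 = 0 - 41 ≡ 17; y = λ·(24 - 17) - 9 ≡ 20. → (17, 20)
12P: (17, 20) + (17, 9): same x and y₁ ≡ -y₂, so the sum is O.
12P = O, so the order is 12.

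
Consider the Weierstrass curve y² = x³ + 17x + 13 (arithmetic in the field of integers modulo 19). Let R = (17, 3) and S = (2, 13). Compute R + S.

(11, 12)

(17, 3) + (2, 13). λ = (13 - 3)/(2 - 17) ≡ 10/4 mod 19. 4⁻¹ ≡ 5 (mod 19), so λ ≡ 12.
  x = λ² - 17 - 2 = 144 - 19 ≡ 11; y = λ·(17 - 11) - 3 ≡ 12. → (11, 12)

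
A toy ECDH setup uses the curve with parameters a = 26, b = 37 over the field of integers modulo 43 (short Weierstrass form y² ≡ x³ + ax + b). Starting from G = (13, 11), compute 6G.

(18, 4)

Repeated addition: build up to 6G.
2G: tangent at (13, 11): λ = (3·13² + 26)/(2·11) ≡ 17/22. 22⁻¹ ≡ 2 (mod 43) since 22·2 = 44 ≡ 1, so λ ≡ 17·2 ≡ 34.
  x = λ² - 13 - 13 = 1156 - 26 ≡ 12; y = λ·(13 - 12) - 11 ≡ 23. → (12, 23)
3G: (12, 23) + (13, 11). λ = (11 - 23)/(13 - 12) ≡ 31/1 mod 43. 1⁻¹ ≡ 1 (mod 43) since 1·1 = 1 ≡ 1, so λ ≡ 31.
  x = λ² - 12 - 13 = 961 - 25 ≡ 33; y = λ·(12 - 33) - 23 ≡ 14. → (33, 14)
4G: (33, 14) + (13, 11). λ = (11 - 14)/(13 - 33) ≡ 40/23 mod 43. 23⁻¹ ≡ 15 (mod 43), so λ ≡ 41.
  x = λ² - 33 - 13 = 1681 - 46 ≡ 1; y = λ·(33 - 1) - 14 ≡ 8. → (1, 8)
5G: (1, 8) + (13, 11). λ = (11 - 8)/(13 - 1) ≡ 3/12 mod 43. 12⁻¹ ≡ 18 (mod 43), so λ ≡ 11.
  x = λ² - 1 - 13 = 121 - 14 ≡ 21; y = λ·(1 - 21) - 8 ≡ 30. → (21, 30)
6G: (21, 30) + (13, 11). λ = (11 - 30)/(13 - 21) ≡ 24/35 mod 43. 35⁻¹ ≡ 16 (mod 43), so λ ≡ 40.
  x = λ² - 21 - 13 = 1600 - 34 ≡ 18; y = λ·(21 - 18) - 30 ≡ 4. → (18, 4)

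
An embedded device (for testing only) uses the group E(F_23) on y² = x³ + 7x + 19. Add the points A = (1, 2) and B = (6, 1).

(5, 8)

(1, 2) + (6, 1). λ = (1 - 2)/(6 - 1) ≡ 22/5 mod 23. 5⁻¹ ≡ 14 (mod 23), so λ ≡ 9.
  x = λ² - 1 - 6 = 81 - 7 ≡ 5; y = λ·(1 - 5) - 2 ≡ 8. → (5, 8)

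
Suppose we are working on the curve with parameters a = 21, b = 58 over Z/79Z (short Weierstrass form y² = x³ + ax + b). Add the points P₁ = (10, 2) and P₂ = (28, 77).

(43, 58)

(10, 2) + (28, 77). λ = (77 - 2)/(28 - 10) ≡ 75/18 mod 79. 18⁻¹ ≡ 22 (mod 79), so λ ≡ 70.
  x = λ² - 10 - 28 = 4900 - 38 ≡ 43; y = λ·(10 - 43) - 2 ≡ 58. → (43, 58)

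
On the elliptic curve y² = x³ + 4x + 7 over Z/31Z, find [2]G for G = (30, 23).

(12, 4)

tangent at (30, 23): λ = (3·30² + 4)/(2·23) ≡ 7/15. 15⁻¹ ≡ 29 (mod 31) since 15·29 = 435 ≡ 1, so λ ≡ 7·29 ≡ 17.
  x = λ² - 30 - 30 = 289 - 60 ≡ 12; y = λ·(30 - 12) - 23 ≡ 4. → (12, 4)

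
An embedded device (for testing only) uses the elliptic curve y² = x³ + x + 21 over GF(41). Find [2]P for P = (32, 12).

tangent at (32, 12): λ = (3·32² + 1)/(2·12) ≡ 39/24. 24⁻¹ ≡ 12 (mod 41) since 24·12 = 288 ≡ 1, so λ ≡ 39·12 ≡ 17.
  x = λ² - 32 - 32 = 289 - 64 ≡ 20; y = λ·(32 - 20) - 12 ≡ 28. → (20, 28)

(20, 28)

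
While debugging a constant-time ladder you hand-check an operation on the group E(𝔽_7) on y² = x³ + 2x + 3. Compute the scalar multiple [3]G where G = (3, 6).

Repeated addition: build up to 3G.
2G: tangent at (3, 6): λ = (3·3² + 2)/(2·6) ≡ 1/5. 5⁻¹ ≡ 3 (mod 7), so λ ≡ 1·3 ≡ 3.
  x = λ² - 3 - 3 = 9 - 6 ≡ 3; y = λ·(3 - 3) - 6 ≡ 1. → (3, 1)
3G: (3, 1) + (3, 6): same x and y₁ ≡ -y₂, so the sum is 𝒪.

O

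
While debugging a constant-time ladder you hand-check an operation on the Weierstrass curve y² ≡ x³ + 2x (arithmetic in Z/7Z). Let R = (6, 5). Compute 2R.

tangent at (6, 5): λ = (3·6² + 2)/(2·5) ≡ 5/3. 3⁻¹ ≡ 5 (mod 7), so λ ≡ 5·5 ≡ 4.
  x = λ² - 6 - 6 = 16 - 12 ≡ 4; y = λ·(6 - 4) - 5 ≡ 3. → (4, 3)

(4, 3)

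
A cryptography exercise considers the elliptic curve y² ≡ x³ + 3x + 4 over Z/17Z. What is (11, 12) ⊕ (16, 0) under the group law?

(11, 12) + (16, 0). λ = (0 - 12)/(16 - 11) ≡ 5/5 mod 17. 5⁻¹ ≡ 7 (mod 17), so λ ≡ 1.
  x = λ² - 11 - 16 = 1 - 27 ≡ 8; y = λ·(11 - 8) - 12 ≡ 8. → (8, 8)

(8, 8)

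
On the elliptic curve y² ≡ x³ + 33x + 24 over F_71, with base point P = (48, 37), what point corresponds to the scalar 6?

Double-and-add on 6 = (110)₂. Start with P = (48, 37) for the leading 1-bit.
double: tangent at (48, 37): λ = (3·48² + 33)/(2·37) ≡ 58/3. 3⁻¹ ≡ 24 (mod 71) since 3·24 = 72 ≡ 1, so λ ≡ 58·24 ≡ 43.
  x = λ² - 48 - 48 = 1849 - 96 ≡ 49; y = λ·(48 - 49) - 37 ≡ 62. → (49, 62)
add P: (49, 62) + (48, 37). λ = (37 - 62)/(48 - 49) ≡ 46/70 mod 71. 70⁻¹ ≡ 70 (mod 71), so λ ≡ 25.
  x = λ² - 49 - 48 = 625 - 97 ≡ 31; y = λ·(49 - 31) - 62 ≡ 33. → (31, 33)
double: tangent at (31, 33): λ = (3·31² + 33)/(2·33) ≡ 5/66. 66⁻¹ ≡ 14 (mod 71) since 66·14 = 924 ≡ 1, so λ ≡ 5·14 ≡ 70.
  x = λ² - 31 - 31 = 4900 - 62 ≡ 10; y = λ·(31 - 10) - 33 ≡ 17. → (10, 17)

(10, 17)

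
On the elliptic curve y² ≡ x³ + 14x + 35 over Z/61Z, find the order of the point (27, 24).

2P: tangent at (27, 24): λ = (3·27² + 14)/(2·24) ≡ 5/48. 48⁻¹ ≡ 14 (mod 61), so λ ≡ 5·14 ≡ 9.
  x = λ² - 27 - 27 = 81 - 54 ≡ 27; y = λ·(27 - 27) - 24 ≡ 37. → (27, 37)
3P: (27, 37) + (27, 24): same x and y₁ ≡ -y₂, so the sum is O.
3P = O, so the order is 3.

3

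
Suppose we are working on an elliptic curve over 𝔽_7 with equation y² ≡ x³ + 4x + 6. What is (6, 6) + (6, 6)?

tangent at (6, 6): λ = (3·6² + 4)/(2·6) ≡ 0/5. 5⁻¹ ≡ 3 (mod 7), so λ ≡ 0·3 ≡ 0.
  x = λ² - 6 - 6 = 0 - 12 ≡ 2; y = λ·(6 - 2) - 6 ≡ 1. → (2, 1)

(2, 1)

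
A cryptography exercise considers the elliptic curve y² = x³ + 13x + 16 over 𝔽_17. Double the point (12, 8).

tangent at (12, 8): λ = (3·12² + 13)/(2·8) ≡ 3/16. 16⁻¹ ≡ 16 (mod 17) since 16·16 = 256 ≡ 1, so λ ≡ 3·16 ≡ 14.
  x = λ² - 12 - 12 = 196 - 24 ≡ 2; y = λ·(12 - 2) - 8 ≡ 13. → (2, 13)

(2, 13)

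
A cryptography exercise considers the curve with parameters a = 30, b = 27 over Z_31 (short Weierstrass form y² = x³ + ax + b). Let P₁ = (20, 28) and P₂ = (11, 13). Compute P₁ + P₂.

(20, 3)

(20, 28) + (11, 13). λ = (13 - 28)/(11 - 20) ≡ 16/22 mod 31. 22⁻¹ ≡ 24 (mod 31), so λ ≡ 12.
  x = λ² - 20 - 11 = 144 - 31 ≡ 20; y = λ·(20 - 20) - 28 ≡ 3. → (20, 3)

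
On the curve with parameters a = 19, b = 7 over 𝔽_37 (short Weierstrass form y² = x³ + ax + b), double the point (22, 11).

(20, 5)

tangent at (22, 11): λ = (3·22² + 19)/(2·11) ≡ 28/22. 22⁻¹ ≡ 32 (mod 37), so λ ≡ 28·32 ≡ 8.
  x = λ² - 22 - 22 = 64 - 44 ≡ 20; y = λ·(22 - 20) - 11 ≡ 5. → (20, 5)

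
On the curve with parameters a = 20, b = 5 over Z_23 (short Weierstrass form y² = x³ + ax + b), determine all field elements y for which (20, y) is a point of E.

none

x³ + 20x + 5 = 8405 ≡ 10 (mod 23).
10 is a non-residue mod 23; no y exists.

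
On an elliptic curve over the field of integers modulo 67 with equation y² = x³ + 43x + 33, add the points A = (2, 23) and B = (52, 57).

(2, 23) + (52, 57). λ = (57 - 23)/(52 - 2) ≡ 34/50 mod 67. 50⁻¹ ≡ 63 (mod 67) since 50·63 = 3150 ≡ 1, so λ ≡ 65.
  x = λ² - 2 - 52 = 4225 - 54 ≡ 17; y = λ·(2 - 17) - 23 ≡ 7. → (17, 7)

(17, 7)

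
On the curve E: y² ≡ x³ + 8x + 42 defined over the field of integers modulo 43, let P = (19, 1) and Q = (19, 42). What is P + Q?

O

The two points share x = 19 and their y-coordinates satisfy 1 + 42 ≡ 0 (mod 43), so they are inverses. Their sum is 𝒪.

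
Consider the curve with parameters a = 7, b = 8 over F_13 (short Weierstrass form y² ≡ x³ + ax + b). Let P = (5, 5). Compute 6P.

(12, 0)

Repeated addition: build up to 6P.
2P: tangent at (5, 5): λ = (3·5² + 7)/(2·5) ≡ 4/10. 10⁻¹ ≡ 4 (mod 13) since 10·4 = 40 ≡ 1, so λ ≡ 4·4 ≡ 3.
  x = λ² - 5 - 5 = 9 - 10 ≡ 12; y = λ·(5 - 12) - 5 ≡ 0. → (12, 0)
3P: (12, 0) + (5, 5). λ = (5 - 0)/(5 - 12) ≡ 5/6 mod 13. 6⁻¹ ≡ 11 (mod 13), so λ ≡ 3.
  x = λ² - 12 - 5 = 9 - 17 ≡ 5; y = λ·(12 - 5) - 0 ≡ 8. → (5, 8)
4P: (5, 8) + (5, 5): same x and y₁ ≡ -y₂, so the sum is the point at infinity.
5P: the point at infinity + (5, 5) = (5, 5) (identity).
6P: tangent at (5, 5): λ = (3·5² + 7)/(2·5) ≡ 4/10. 10⁻¹ ≡ 4 (mod 13), so λ ≡ 4·4 ≡ 3.
  x = λ² - 5 - 5 = 9 - 10 ≡ 12; y = λ·(5 - 12) - 5 ≡ 0. → (12, 0)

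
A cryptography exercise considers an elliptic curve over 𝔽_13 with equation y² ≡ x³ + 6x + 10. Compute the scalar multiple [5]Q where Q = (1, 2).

(1, 11)

Repeated addition: build up to 5Q.
2Q: tangent at (1, 2): λ = (3·1² + 6)/(2·2) ≡ 9/4. 4⁻¹ ≡ 10 (mod 13), so λ ≡ 9·10 ≡ 12.
  x = λ² - 1 - 1 = 144 - 2 ≡ 12; y = λ·(1 - 12) - 2 ≡ 9. → (12, 9)
3Q: (12, 9) + (1, 2). λ = (2 - 9)/(1 - 12) ≡ 6/2 mod 13. 2⁻¹ ≡ 7 (mod 13), so λ ≡ 3.
  x = λ² - 12 - 1 = 9 - 13 ≡ 9; y = λ·(12 - 9) - 9 ≡ 0. → (9, 0)
4Q: (9, 0) + (1, 2). λ = (2 - 0)/(1 - 9) ≡ 2/5 mod 13. 5⁻¹ ≡ 8 (mod 13) since 5·8 = 40 ≡ 1, so λ ≡ 3.
  x = λ² - 9 - 1 = 9 - 10 ≡ 12; y = λ·(9 - 12) - 0 ≡ 4. → (12, 4)
5Q: (12, 4) + (1, 2). λ = (2 - 4)/(1 - 12) ≡ 11/2 mod 13. 2⁻¹ ≡ 7 (mod 13) since 2·7 = 14 ≡ 1, so λ ≡ 12.
  x = λ² - 12 - 1 = 144 - 13 ≡ 1; y = λ·(12 - 1) - 4 ≡ 11. → (1, 11)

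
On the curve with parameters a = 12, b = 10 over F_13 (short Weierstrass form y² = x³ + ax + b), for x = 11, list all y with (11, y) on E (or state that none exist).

2, 11

x³ + 12x + 10 = 1473 ≡ 4 (mod 13).
Square roots of 4 mod 13: 2 and 11 (since 2² = 4 ≡ 4).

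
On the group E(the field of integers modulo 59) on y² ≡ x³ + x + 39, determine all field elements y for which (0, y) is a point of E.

x³ + 1x + 39 = 39 ≡ 39 (mod 59).
39 is a non-residue mod 59; no y exists.

none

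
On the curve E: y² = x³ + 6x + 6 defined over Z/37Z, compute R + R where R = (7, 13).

(7, 24)

tangent at (7, 13): λ = (3·7² + 6)/(2·13) ≡ 5/26. 26⁻¹ ≡ 10 (mod 37), so λ ≡ 5·10 ≡ 13.
  x = λ² - 7 - 7 = 169 - 14 ≡ 7; y = λ·(7 - 7) - 13 ≡ 24. → (7, 24)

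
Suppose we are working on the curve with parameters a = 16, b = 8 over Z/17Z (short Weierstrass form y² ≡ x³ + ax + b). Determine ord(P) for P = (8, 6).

6

2P: tangent at (8, 6): λ = (3·8² + 16)/(2·6) ≡ 4/12. 12⁻¹ ≡ 10 (mod 17) since 12·10 = 120 ≡ 1, so λ ≡ 4·10 ≡ 6.
  x = λ² - 8 - 8 = 36 - 16 ≡ 3; y = λ·(8 - 3) - 6 ≡ 7. → (3, 7)
3P: (3, 7) + (8, 6). λ = (6 - 7)/(8 - 3) ≡ 16/5 mod 17. 5⁻¹ ≡ 7 (mod 17) since 5·7 = 35 ≡ 1, so λ ≡ 10.
  x = λ² - 3 - 8 = 100 - 11 ≡ 4; y = λ·(3 - 4) - 7 ≡ 0. → (4, 0)
4P: (4, 0) + (8, 6). λ = (6 - 0)/(8 - 4) ≡ 6/4 mod 17. 4⁻¹ ≡ 13 (mod 17), so λ ≡ 10.
  x = λ² - 4 - 8 = 100 - 12 ≡ 3; y = λ·(4 - 3) - 0 ≡ 10. → (3, 10)
5P: (3, 10) + (8, 6). λ = (6 - 10)/(8 - 3) ≡ 13/5 mod 17. 5⁻¹ ≡ 7 (mod 17) since 5·7 = 35 ≡ 1, so λ ≡ 6.
  x = λ² - 3 - 8 = 36 - 11 ≡ 8; y = λ·(3 - 8) - 10 ≡ 11. → (8, 11)
6P: (8, 11) + (8, 6): same x and y₁ ≡ -y₂, so the sum is the point at infinity.
6P = the point at infinity, so the order is 6.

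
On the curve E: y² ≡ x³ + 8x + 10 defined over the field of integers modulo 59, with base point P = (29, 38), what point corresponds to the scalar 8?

(36, 52)

Double-and-add on 8 = (1000)₂. Start with P = (29, 38) for the leading 1-bit.
double: tangent at (29, 38): λ = (3·29² + 8)/(2·38) ≡ 53/17. 17⁻¹ ≡ 7 (mod 59), so λ ≡ 53·7 ≡ 17.
  x = λ² - 29 - 29 = 289 - 58 ≡ 54; y = λ·(29 - 54) - 38 ≡ 9. → (54, 9)
double: tangent at (54, 9): λ = (3·54² + 8)/(2·9) ≡ 24/18. 18⁻¹ ≡ 23 (mod 59), so λ ≡ 24·23 ≡ 21.
  x = λ² - 54 - 54 = 441 - 108 ≡ 38; y = λ·(54 - 38) - 9 ≡ 32. → (38, 32)
double: tangent at (38, 32): λ = (3·38² + 8)/(2·32) ≡ 33/5. 5⁻¹ ≡ 12 (mod 59), so λ ≡ 33·12 ≡ 42.
  x = λ² - 38 - 38 = 1764 - 76 ≡ 36; y = λ·(38 - 36) - 32 ≡ 52. → (36, 52)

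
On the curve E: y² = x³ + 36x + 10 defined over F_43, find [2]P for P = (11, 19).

tangent at (11, 19): λ = (3·11² + 36)/(2·19) ≡ 12/38. 38⁻¹ ≡ 17 (mod 43), so λ ≡ 12·17 ≡ 32.
  x = λ² - 11 - 11 = 1024 - 22 ≡ 13; y = λ·(11 - 13) - 19 ≡ 3. → (13, 3)

(13, 3)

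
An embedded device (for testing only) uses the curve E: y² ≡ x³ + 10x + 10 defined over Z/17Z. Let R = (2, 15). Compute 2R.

tangent at (2, 15): λ = (3·2² + 10)/(2·15) ≡ 5/13. 13⁻¹ ≡ 4 (mod 17), so λ ≡ 5·4 ≡ 3.
  x = λ² - 2 - 2 = 9 - 4 ≡ 5; y = λ·(2 - 5) - 15 ≡ 10. → (5, 10)

(5, 10)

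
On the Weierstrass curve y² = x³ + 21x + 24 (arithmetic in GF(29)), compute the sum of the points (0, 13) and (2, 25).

(0, 13) + (2, 25). λ = (25 - 13)/(2 - 0) ≡ 12/2 mod 29. 2⁻¹ ≡ 15 (mod 29) since 2·15 = 30 ≡ 1, so λ ≡ 6.
  x = λ² - 0 - 2 = 36 - 2 ≡ 5; y = λ·(0 - 5) - 13 ≡ 15. → (5, 15)

(5, 15)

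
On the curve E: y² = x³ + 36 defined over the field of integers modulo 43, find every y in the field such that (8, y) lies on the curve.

x³ + 0x + 36 = 548 ≡ 32 (mod 43).
32 is a non-residue mod 43; no y exists.

none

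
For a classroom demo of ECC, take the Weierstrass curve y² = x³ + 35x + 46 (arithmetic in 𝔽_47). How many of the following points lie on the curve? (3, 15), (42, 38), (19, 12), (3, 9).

(3, 15): 15² ≡ 37, rhs ≡ 37 → on.
(42, 38): 38² ≡ 34, rhs ≡ 28 → off.
(19, 12): 12² ≡ 3, rhs ≡ 3 → on.
(3, 9): 9² ≡ 34, rhs ≡ 37 → off.

2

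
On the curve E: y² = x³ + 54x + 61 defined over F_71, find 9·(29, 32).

Write P = (29, 32).
Repeated addition: build up to 9P.
2P: tangent at (29, 32): λ = (3·29² + 54)/(2·32) ≡ 21/64. 64⁻¹ ≡ 10 (mod 71), so λ ≡ 21·10 ≡ 68.
  x = λ² - 29 - 29 = 4624 - 58 ≡ 22; y = λ·(29 - 22) - 32 ≡ 18. → (22, 18)
3P: (22, 18) + (29, 32). λ = (32 - 18)/(29 - 22) ≡ 14/7 mod 71. 7⁻¹ ≡ 61 (mod 71), so λ ≡ 2.
  x = λ² - 22 - 29 = 4 - 51 ≡ 24; y = λ·(22 - 24) - 18 ≡ 49. → (24, 49)
4P: (24, 49) + (29, 32). λ = (32 - 49)/(29 - 24) ≡ 54/5 mod 71. 5⁻¹ ≡ 57 (mod 71), so λ ≡ 25.
  x = λ² - 24 - 29 = 625 - 53 ≡ 4; y = λ·(24 - 4) - 49 ≡ 25. → (4, 25)
5P: (4, 25) + (29, 32). λ = (32 - 25)/(29 - 4) ≡ 7/25 mod 71. 25⁻¹ ≡ 54 (mod 71), so λ ≡ 23.
  x = λ² - 4 - 29 = 529 - 33 ≡ 70; y = λ·(4 - 70) - 25 ≡ 19. → (70, 19)
6P: (70, 19) + (29, 32). λ = (32 - 19)/(29 - 70) ≡ 13/30 mod 71. 30⁻¹ ≡ 45 (mod 71) since 30·45 = 1350 ≡ 1, so λ ≡ 17.
  x = λ² - 70 - 29 = 289 - 99 ≡ 48; y = λ·(70 - 48) - 19 ≡ 0. → (48, 0)
7P: (48, 0) + (29, 32). λ = (32 - 0)/(29 - 48) ≡ 32/52 mod 71. 52⁻¹ ≡ 56 (mod 71), so λ ≡ 17.
  x = λ² - 48 - 29 = 289 - 77 ≡ 70; y = λ·(48 - 70) - 0 ≡ 52. → (70, 52)
8P: (70, 52) + (29, 32). λ = (32 - 52)/(29 - 70) ≡ 51/30 mod 71. 30⁻¹ ≡ 45 (mod 71) since 30·45 = 1350 ≡ 1, so λ ≡ 23.
  x = λ² - 70 - 29 = 529 - 99 ≡ 4; y = λ·(70 - 4) - 52 ≡ 46. → (4, 46)
9P: (4, 46) + (29, 32). λ = (32 - 46)/(29 - 4) ≡ 57/25 mod 71. 25⁻¹ ≡ 54 (mod 71) since 25·54 = 1350 ≡ 1, so λ ≡ 25.
  x = λ² - 4 - 29 = 625 - 33 ≡ 24; y = λ·(4 - 24) - 46 ≡ 22. → (24, 22)

(24, 22)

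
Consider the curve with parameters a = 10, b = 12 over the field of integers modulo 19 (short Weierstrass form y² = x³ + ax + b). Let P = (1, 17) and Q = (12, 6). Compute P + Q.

(1, 17) + (12, 6). λ = (6 - 17)/(12 - 1) ≡ 8/11 mod 19. 11⁻¹ ≡ 7 (mod 19), so λ ≡ 18.
  x = λ² - 1 - 12 = 324 - 13 ≡ 7; y = λ·(1 - 7) - 17 ≡ 8. → (7, 8)

(7, 8)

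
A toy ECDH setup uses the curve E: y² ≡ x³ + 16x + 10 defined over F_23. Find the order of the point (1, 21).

2P: tangent at (1, 21): λ = (3·1² + 16)/(2·21) ≡ 19/19. 19⁻¹ ≡ 17 (mod 23), so λ ≡ 19·17 ≡ 1.
  x = λ² - 1 - 1 = 1 - 2 ≡ 22; y = λ·(1 - 22) - 21 ≡ 4. → (22, 4)
3P: (22, 4) + (1, 21). λ = (21 - 4)/(1 - 22) ≡ 17/2 mod 23. 2⁻¹ ≡ 12 (mod 23) since 2·12 = 24 ≡ 1, so λ ≡ 20.
  x = λ² - 22 - 1 = 400 - 23 ≡ 9; y = λ·(22 - 9) - 4 ≡ 3. → (9, 3)
4P: (9, 3) + (1, 21). λ = (21 - 3)/(1 - 9) ≡ 18/15 mod 23. 15⁻¹ ≡ 20 (mod 23), so λ ≡ 15.
  x = λ² - 9 - 1 = 225 - 10 ≡ 8; y = λ·(9 - 8) - 3 ≡ 12. → (8, 12)
5P: (8, 12) + (1, 21). λ = (21 - 12)/(1 - 8) ≡ 9/16 mod 23. 16⁻¹ ≡ 13 (mod 23), so λ ≡ 2.
  x = λ² - 8 - 1 = 4 - 9 ≡ 18; y = λ·(8 - 18) - 12 ≡ 14. → (18, 14)
6P: (18, 14) + (1, 21). λ = (21 - 14)/(1 - 18) ≡ 7/6 mod 23. 6⁻¹ ≡ 4 (mod 23), so λ ≡ 5.
  x = λ² - 18 - 1 = 25 - 19 ≡ 6; y = λ·(18 - 6) - 14 ≡ 0. → (6, 0)
7P: (6, 0) + (1, 21). λ = (21 - 0)/(1 - 6) ≡ 21/18 mod 23. 18⁻¹ ≡ 9 (mod 23), so λ ≡ 5.
  x = λ² - 6 - 1 = 25 - 7 ≡ 18; y = λ·(6 - 18) - 0 ≡ 9. → (18, 9)
8P: (18, 9) + (1, 21). λ = (21 - 9)/(1 - 18) ≡ 12/6 mod 23. 6⁻¹ ≡ 4 (mod 23), so λ ≡ 2.
  x = λ² - 18 - 1 = 4 - 19 ≡ 8; y = λ·(18 - 8) - 9 ≡ 11. → (8, 11)
9P: (8, 11) + (1, 21). λ = (21 - 11)/(1 - 8) ≡ 10/16 mod 23. 16⁻¹ ≡ 13 (mod 23), so λ ≡ 15.
  x = λ² - 8 - 1 = 225 - 9 ≡ 9; y = λ·(8 - 9) - 11 ≡ 20. → (9, 20)
10P: (9, 20) + (1, 21). λ = (21 - 20)/(1 - 9) ≡ 1/15 mod 23. 15⁻¹ ≡ 20 (mod 23) since 15·20 = 300 ≡ 1, so λ ≡ 20.
  x = λ² - 9 - 1 = 400 - 10 ≡ 22; y = λ·(9 - 22) - 20 ≡ 19. → (22, 19)
11P: (22, 19) + (1, 21). λ = (21 - 19)/(1 - 22) ≡ 2/2 mod 23. 2⁻¹ ≡ 12 (mod 23) since 2·12 = 24 ≡ 1, so λ ≡ 1.
  x = λ² - 22 - 1 = 1 - 23 ≡ 1; y = λ·(22 - 1) - 19 ≡ 2. → (1, 2)
12P: (1, 2) + (1, 21): same x and y₁ ≡ -y₂, so the sum is ∞.
12P = ∞, so the order is 12.

12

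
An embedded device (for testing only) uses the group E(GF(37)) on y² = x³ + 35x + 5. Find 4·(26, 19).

Write P = (26, 19).
Double-and-add on 4 = (100)₂. Start with P = (26, 19) for the leading 1-bit.
double: tangent at (26, 19): λ = (3·26² + 35)/(2·19) ≡ 28/1. 1⁻¹ ≡ 1 (mod 37), so λ ≡ 28·1 ≡ 28.
  x = λ² - 26 - 26 = 784 - 52 ≡ 29; y = λ·(26 - 29) - 19 ≡ 8. → (29, 8)
double: tangent at (29, 8): λ = (3·29² + 35)/(2·8) ≡ 5/16. 16⁻¹ ≡ 7 (mod 37) since 16·7 = 112 ≡ 1, so λ ≡ 5·7 ≡ 35.
  x = λ² - 29 - 29 = 1225 - 58 ≡ 20; y = λ·(29 - 20) - 8 ≡ 11. → (20, 11)

(20, 11)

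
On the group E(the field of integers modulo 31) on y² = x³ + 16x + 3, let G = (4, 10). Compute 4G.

(6, 6)

Double-and-add on 4 = (100)₂. Start with G = (4, 10) for the leading 1-bit.
double: tangent at (4, 10): λ = (3·4² + 16)/(2·10) ≡ 2/20. 20⁻¹ ≡ 14 (mod 31), so λ ≡ 2·14 ≡ 28.
  x = λ² - 4 - 4 = 784 - 8 ≡ 1; y = λ·(4 - 1) - 10 ≡ 12. → (1, 12)
double: tangent at (1, 12): λ = (3·1² + 16)/(2·12) ≡ 19/24. 24⁻¹ ≡ 22 (mod 31), so λ ≡ 19·22 ≡ 15.
  x = λ² - 1 - 1 = 225 - 2 ≡ 6; y = λ·(1 - 6) - 12 ≡ 6. → (6, 6)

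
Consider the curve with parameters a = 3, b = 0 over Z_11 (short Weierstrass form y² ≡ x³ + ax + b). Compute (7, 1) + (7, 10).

O

The two points share x = 7 and their y-coordinates satisfy 1 + 10 ≡ 0 (mod 11), so they are inverses. Their sum is the point at infinity.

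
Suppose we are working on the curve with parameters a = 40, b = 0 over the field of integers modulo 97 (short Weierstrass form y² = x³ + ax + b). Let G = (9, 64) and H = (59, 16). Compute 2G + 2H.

(53, 68)

First 2G:
Repeated addition: build up to 2G.
2G: tangent at (9, 64): λ = (3·9² + 40)/(2·64) ≡ 89/31. 31⁻¹ ≡ 72 (mod 97) since 31·72 = 2232 ≡ 1, so λ ≡ 89·72 ≡ 6.
  x = λ² - 9 - 9 = 36 - 18 ≡ 18; y = λ·(9 - 18) - 64 ≡ 76. → (18, 76)
2G = (18, 76).
Next 2H:
Repeated addition: build up to 2H.
2H: tangent at (59, 16): λ = (3·59² + 40)/(2·16) ≡ 7/32. 32⁻¹ ≡ 94 (mod 97) since 32·94 = 3008 ≡ 1, so λ ≡ 7·94 ≡ 76.
  x = λ² - 59 - 59 = 5776 - 118 ≡ 32; y = λ·(59 - 32) - 16 ≡ 96. → (32, 96)
2H = (32, 96).
Finally 2G + 2H:
(18, 76) + (32, 96). λ = (96 - 76)/(32 - 18) ≡ 20/14 mod 97. 14⁻¹ ≡ 7 (mod 97), so λ ≡ 43.
  x = λ² - 18 - 32 = 1849 - 50 ≡ 53; y = λ·(18 - 53) - 76 ≡ 68. → (53, 68)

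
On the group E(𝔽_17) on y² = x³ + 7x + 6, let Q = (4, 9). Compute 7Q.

(12, 13)

Double-and-add on 7 = (111)₂. Start with Q = (4, 9) for the leading 1-bit.
double: tangent at (4, 9): λ = (3·4² + 7)/(2·9) ≡ 4/1. 1⁻¹ ≡ 1 (mod 17) since 1·1 = 1 ≡ 1, so λ ≡ 4·1 ≡ 4.
  x = λ² - 4 - 4 = 16 - 8 ≡ 8; y = λ·(4 - 8) - 9 ≡ 9. → (8, 9)
add Q: (8, 9) + (4, 9). λ = (9 - 9)/(4 - 8) ≡ 0/13 mod 17. 13⁻¹ ≡ 4 (mod 17) since 13·4 = 52 ≡ 1, so λ ≡ 0.
  x = λ² - 8 - 4 = 0 - 12 ≡ 5; y = λ·(8 - 5) - 9 ≡ 8. → (5, 8)
double: tangent at (5, 8): λ = (3·5² + 7)/(2·8) ≡ 14/16. 16⁻¹ ≡ 16 (mod 17) since 16·16 = 256 ≡ 1, so λ ≡ 14·16 ≡ 3.
  x = λ² - 5 - 5 = 9 - 10 ≡ 16; y = λ·(5 - 16) - 8 ≡ 10. → (16, 10)
add Q: (16, 10) + (4, 9). λ = (9 - 10)/(4 - 16) ≡ 16/5 mod 17. 5⁻¹ ≡ 7 (mod 17) since 5·7 = 35 ≡ 1, so λ ≡ 10.
  x = λ² - 16 - 4 = 100 - 20 ≡ 12; y = λ·(16 - 12) - 10 ≡ 13. → (12, 13)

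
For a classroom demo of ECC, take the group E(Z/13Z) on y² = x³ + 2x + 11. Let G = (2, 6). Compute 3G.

(11, 5)

Repeated addition: build up to 3G.
2G: tangent at (2, 6): λ = (3·2² + 2)/(2·6) ≡ 1/12. 12⁻¹ ≡ 12 (mod 13), so λ ≡ 1·12 ≡ 12.
  x = λ² - 2 - 2 = 144 - 4 ≡ 10; y = λ·(2 - 10) - 6 ≡ 2. → (10, 2)
3G: (10, 2) + (2, 6). λ = (6 - 2)/(2 - 10) ≡ 4/5 mod 13. 5⁻¹ ≡ 8 (mod 13), so λ ≡ 6.
  x = λ² - 10 - 2 = 36 - 12 ≡ 11; y = λ·(10 - 11) - 2 ≡ 5. → (11, 5)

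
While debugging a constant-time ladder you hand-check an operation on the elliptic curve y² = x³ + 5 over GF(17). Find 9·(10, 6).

O

Write Q = (10, 6).
Repeated addition: build up to 9Q.
2Q: tangent at (10, 6): λ = (3·10² + 0)/(2·6) ≡ 11/12. 12⁻¹ ≡ 10 (mod 17) since 12·10 = 120 ≡ 1, so λ ≡ 11·10 ≡ 8.
  x = λ² - 10 - 10 = 64 - 20 ≡ 10; y = λ·(10 - 10) - 6 ≡ 11. → (10, 11)
3Q: (10, 11) + (10, 6): same x and y₁ ≡ -y₂, so the sum is 𝒪.
4Q: 𝒪 + (10, 6) = (10, 6) (identity).
5Q: tangent at (10, 6): λ = (3·10² + 0)/(2·6) ≡ 11/12. 12⁻¹ ≡ 10 (mod 17), so λ ≡ 11·10 ≡ 8.
  x = λ² - 10 - 10 = 64 - 20 ≡ 10; y = λ·(10 - 10) - 6 ≡ 11. → (10, 11)
6Q: (10, 11) + (10, 6): same x and y₁ ≡ -y₂, so the sum is 𝒪.
7Q: 𝒪 + (10, 6) = (10, 6) (identity).
8Q: tangent at (10, 6): λ = (3·10² + 0)/(2·6) ≡ 11/12. 12⁻¹ ≡ 10 (mod 17), so λ ≡ 11·10 ≡ 8.
  x = λ² - 10 - 10 = 64 - 20 ≡ 10; y = λ·(10 - 10) - 6 ≡ 11. → (10, 11)
9Q: (10, 11) + (10, 6): same x and y₁ ≡ -y₂, so the sum is 𝒪.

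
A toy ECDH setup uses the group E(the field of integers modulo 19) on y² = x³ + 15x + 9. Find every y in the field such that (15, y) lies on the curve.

x³ + 15x + 9 = 3609 ≡ 18 (mod 19).
18 is a non-residue mod 19; no y exists.

none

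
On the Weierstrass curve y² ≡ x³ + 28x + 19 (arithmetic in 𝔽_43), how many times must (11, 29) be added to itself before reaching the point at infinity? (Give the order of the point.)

2P: tangent at (11, 29): λ = (3·11² + 28)/(2·29) ≡ 4/15. 15⁻¹ ≡ 23 (mod 43), so λ ≡ 4·23 ≡ 6.
  x = λ² - 11 - 11 = 36 - 22 ≡ 14; y = λ·(11 - 14) - 29 ≡ 39. → (14, 39)
3P: (14, 39) + (11, 29). λ = (29 - 39)/(11 - 14) ≡ 33/40 mod 43. 40⁻¹ ≡ 14 (mod 43) since 40·14 = 560 ≡ 1, so λ ≡ 32.
  x = λ² - 14 - 11 = 1024 - 25 ≡ 10; y = λ·(14 - 10) - 39 ≡ 3. → (10, 3)
4P: (10, 3) + (11, 29). λ = (29 - 3)/(11 - 10) ≡ 26/1 mod 43. 1⁻¹ ≡ 1 (mod 43) since 1·1 = 1 ≡ 1, so λ ≡ 26.
  x = λ² - 10 - 11 = 676 - 21 ≡ 10; y = λ·(10 - 10) - 3 ≡ 40. → (10, 40)
5P: (10, 40) + (11, 29). λ = (29 - 40)/(11 - 10) ≡ 32/1 mod 43. 1⁻¹ ≡ 1 (mod 43) since 1·1 = 1 ≡ 1, so λ ≡ 32.
  x = λ² - 10 - 11 = 1024 - 21 ≡ 14; y = λ·(10 - 14) - 40 ≡ 4. → (14, 4)
6P: (14, 4) + (11, 29). λ = (29 - 4)/(11 - 14) ≡ 25/40 mod 43. 40⁻¹ ≡ 14 (mod 43), so λ ≡ 6.
  x = λ² - 14 - 11 = 36 - 25 ≡ 11; y = λ·(14 - 11) - 4 ≡ 14. → (11, 14)
7P: (11, 14) + (11, 29): same x and y₁ ≡ -y₂, so the sum is the point at infinity.
7P = the point at infinity, so the order is 7.

7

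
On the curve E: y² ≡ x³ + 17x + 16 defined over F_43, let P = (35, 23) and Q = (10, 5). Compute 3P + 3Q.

First 3P:
Repeated addition: build up to 3P.
2P: tangent at (35, 23): λ = (3·35² + 17)/(2·23) ≡ 37/3. 3⁻¹ ≡ 29 (mod 43) since 3·29 = 87 ≡ 1, so λ ≡ 37·29 ≡ 41.
  x = λ² - 35 - 35 = 1681 - 70 ≡ 20; y = λ·(35 - 20) - 23 ≡ 33. → (20, 33)
3P: (20, 33) + (35, 23). λ = (23 - 33)/(35 - 20) ≡ 33/15 mod 43. 15⁻¹ ≡ 23 (mod 43), so λ ≡ 28.
  x = λ² - 20 - 35 = 784 - 55 ≡ 41; y = λ·(20 - 41) - 33 ≡ 24. → (41, 24)
3P = (41, 24).
Next 3Q:
Repeated addition: build up to 3Q.
2Q: tangent at (10, 5): λ = (3·10² + 17)/(2·5) ≡ 16/10. 10⁻¹ ≡ 13 (mod 43), so λ ≡ 16·13 ≡ 36.
  x = λ² - 10 - 10 = 1296 - 20 ≡ 29; y = λ·(10 - 29) - 5 ≡ 42. → (29, 42)
3Q: (29, 42) + (10, 5). λ = (5 - 42)/(10 - 29) ≡ 6/24 mod 43. 24⁻¹ ≡ 9 (mod 43), so λ ≡ 11.
  x = λ² - 29 - 10 = 121 - 39 ≡ 39; y = λ·(29 - 39) - 42 ≡ 20. → (39, 20)
3Q = (39, 20).
Finally 3P + 3Q:
(41, 24) + (39, 20). λ = (20 - 24)/(39 - 41) ≡ 39/41 mod 43. 41⁻¹ ≡ 21 (mod 43), so λ ≡ 2.
  x = λ² - 41 - 39 = 4 - 80 ≡ 10; y = λ·(41 - 10) - 24 ≡ 38. → (10, 38)

(10, 38)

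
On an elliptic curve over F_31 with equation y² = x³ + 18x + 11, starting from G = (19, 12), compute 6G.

Double-and-add on 6 = (110)₂. Start with G = (19, 12) for the leading 1-bit.
double: tangent at (19, 12): λ = (3·19² + 18)/(2·12) ≡ 16/24. 24⁻¹ ≡ 22 (mod 31), so λ ≡ 16·22 ≡ 11.
  x = λ² - 19 - 19 = 121 - 38 ≡ 21; y = λ·(19 - 21) - 12 ≡ 28. → (21, 28)
add G: (21, 28) + (19, 12). λ = (12 - 28)/(19 - 21) ≡ 15/29 mod 31. 29⁻¹ ≡ 15 (mod 31), so λ ≡ 8.
  x = λ² - 21 - 19 = 64 - 40 ≡ 24; y = λ·(21 - 24) - 28 ≡ 10. → (24, 10)
double: tangent at (24, 10): λ = (3·24² + 18)/(2·10) ≡ 10/20. 20⁻¹ ≡ 14 (mod 31), so λ ≡ 10·14 ≡ 16.
  x = λ² - 24 - 24 = 256 - 48 ≡ 22; y = λ·(24 - 22) - 10 ≡ 22. → (22, 22)

(22, 22)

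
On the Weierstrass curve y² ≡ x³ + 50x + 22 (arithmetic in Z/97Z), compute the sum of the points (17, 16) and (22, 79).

(15, 48)

(17, 16) + (22, 79). λ = (79 - 16)/(22 - 17) ≡ 63/5 mod 97. 5⁻¹ ≡ 39 (mod 97), so λ ≡ 32.
  x = λ² - 17 - 22 = 1024 - 39 ≡ 15; y = λ·(17 - 15) - 16 ≡ 48. → (15, 48)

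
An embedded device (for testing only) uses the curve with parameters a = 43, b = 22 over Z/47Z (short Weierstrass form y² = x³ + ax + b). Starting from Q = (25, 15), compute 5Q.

Double-and-add on 5 = (101)₂. Start with Q = (25, 15) for the leading 1-bit.
double: tangent at (25, 15): λ = (3·25² + 43)/(2·15) ≡ 38/30. 30⁻¹ ≡ 11 (mod 47), so λ ≡ 38·11 ≡ 42.
  x = λ² - 25 - 25 = 1764 - 50 ≡ 22; y = λ·(25 - 22) - 15 ≡ 17. → (22, 17)
double: tangent at (22, 17): λ = (3·22² + 43)/(2·17) ≡ 38/34. 34⁻¹ ≡ 18 (mod 47), so λ ≡ 38·18 ≡ 26.
  x = λ² - 22 - 22 = 676 - 44 ≡ 21; y = λ·(22 - 21) - 17 ≡ 9. → (21, 9)
add Q: (21, 9) + (25, 15). λ = (15 - 9)/(25 - 21) ≡ 6/4 mod 47. 4⁻¹ ≡ 12 (mod 47), so λ ≡ 25.
  x = λ² - 21 - 25 = 625 - 46 ≡ 15; y = λ·(21 - 15) - 9 ≡ 0. → (15, 0)

(15, 0)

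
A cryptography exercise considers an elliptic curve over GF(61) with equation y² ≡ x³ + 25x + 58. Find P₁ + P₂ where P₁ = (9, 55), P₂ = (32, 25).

(36, 20)

(9, 55) + (32, 25). λ = (25 - 55)/(32 - 9) ≡ 31/23 mod 61. 23⁻¹ ≡ 8 (mod 61) since 23·8 = 184 ≡ 1, so λ ≡ 4.
  x = λ² - 9 - 32 = 16 - 41 ≡ 36; y = λ·(9 - 36) - 55 ≡ 20. → (36, 20)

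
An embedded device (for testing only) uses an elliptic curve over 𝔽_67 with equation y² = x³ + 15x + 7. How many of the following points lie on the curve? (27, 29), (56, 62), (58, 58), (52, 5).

(27, 29): 29² ≡ 37, rhs ≡ 62 → off.
(56, 62): 62² ≡ 25, rhs ≡ 52 → off.
(58, 58): 58² ≡ 14, rhs ≡ 14 → on.
(52, 5): 5² ≡ 25, rhs ≡ 25 → on.

2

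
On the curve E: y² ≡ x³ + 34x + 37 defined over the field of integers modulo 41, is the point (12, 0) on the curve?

yes

y² = 0² ≡ 0; x³ + 34x + 37 = 2173 ≡ 0 (mod 41). 0 = 0.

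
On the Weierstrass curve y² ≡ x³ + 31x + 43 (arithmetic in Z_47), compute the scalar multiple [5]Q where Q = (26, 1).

(36, 43)

Repeated addition: build up to 5Q.
2Q: tangent at (26, 1): λ = (3·26² + 31)/(2·1) ≡ 38/2. 2⁻¹ ≡ 24 (mod 47), so λ ≡ 38·24 ≡ 19.
  x = λ² - 26 - 26 = 361 - 52 ≡ 27; y = λ·(26 - 27) - 1 ≡ 27. → (27, 27)
3Q: (27, 27) + (26, 1). λ = (1 - 27)/(26 - 27) ≡ 21/46 mod 47. 46⁻¹ ≡ 46 (mod 47), so λ ≡ 26.
  x = λ² - 27 - 26 = 676 - 53 ≡ 12; y = λ·(27 - 12) - 27 ≡ 34. → (12, 34)
4Q: (12, 34) + (26, 1). λ = (1 - 34)/(26 - 12) ≡ 14/14 mod 47. 14⁻¹ ≡ 37 (mod 47), so λ ≡ 1.
  x = λ² - 12 - 26 = 1 - 38 ≡ 10; y = λ·(12 - 10) - 34 ≡ 15. → (10, 15)
5Q: (10, 15) + (26, 1). λ = (1 - 15)/(26 - 10) ≡ 33/16 mod 47. 16⁻¹ ≡ 3 (mod 47), so λ ≡ 5.
  x = λ² - 10 - 26 = 25 - 36 ≡ 36; y = λ·(10 - 36) - 15 ≡ 43. → (36, 43)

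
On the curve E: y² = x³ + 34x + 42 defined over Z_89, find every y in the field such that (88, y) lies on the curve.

x³ + 34x + 42 = 684506 ≡ 7 (mod 89).
7 is a non-residue mod 89; no y exists.

none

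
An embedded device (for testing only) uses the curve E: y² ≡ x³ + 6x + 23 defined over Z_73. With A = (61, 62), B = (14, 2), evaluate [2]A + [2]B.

First 2A:
Repeated addition: build up to 2A.
2A: tangent at (61, 62): λ = (3·61² + 6)/(2·62) ≡ 0/51. 51⁻¹ ≡ 63 (mod 73) since 51·63 = 3213 ≡ 1, so λ ≡ 0·63 ≡ 0.
  x = λ² - 61 - 61 = 0 - 122 ≡ 24; y = λ·(61 - 24) - 62 ≡ 11. → (24, 11)
2A = (24, 11).
Next 2B:
Repeated addition: build up to 2B.
2B: tangent at (14, 2): λ = (3·14² + 6)/(2·2) ≡ 10/4. 4⁻¹ ≡ 55 (mod 73) since 4·55 = 220 ≡ 1, so λ ≡ 10·55 ≡ 39.
  x = λ² - 14 - 14 = 1521 - 28 ≡ 33; y = λ·(14 - 33) - 2 ≡ 60. → (33, 60)
2B = (33, 60).
Finally 2A + 2B:
(24, 11) + (33, 60). λ = (60 - 11)/(33 - 24) ≡ 49/9 mod 73. 9⁻¹ ≡ 65 (mod 73), so λ ≡ 46.
  x = λ² - 24 - 33 = 2116 - 57 ≡ 15; y = λ·(24 - 15) - 11 ≡ 38. → (15, 38)

(15, 38)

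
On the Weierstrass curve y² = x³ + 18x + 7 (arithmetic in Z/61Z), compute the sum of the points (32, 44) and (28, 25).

(35, 18)

(32, 44) + (28, 25). λ = (25 - 44)/(28 - 32) ≡ 42/57 mod 61. 57⁻¹ ≡ 15 (mod 61) since 57·15 = 855 ≡ 1, so λ ≡ 20.
  x = λ² - 32 - 28 = 400 - 60 ≡ 35; y = λ·(32 - 35) - 44 ≡ 18. → (35, 18)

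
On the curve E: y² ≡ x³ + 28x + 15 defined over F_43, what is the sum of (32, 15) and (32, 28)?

The two points share x = 32 and their y-coordinates satisfy 15 + 28 ≡ 0 (mod 43), so they are inverses. Their sum is the point at infinity.

O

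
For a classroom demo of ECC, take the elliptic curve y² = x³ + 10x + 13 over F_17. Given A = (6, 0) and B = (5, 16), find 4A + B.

First 4A:
Double-and-add on 4 = (100)₂. Start with A = (6, 0) for the leading 1-bit.
double: (6, 0) + (6, 0): same x and y₁ ≡ -y₂, so the sum is O.
double: O + O = O (identity).
4A = O.
Finally 4A + B:
O + (5, 16) = (5, 16) (identity).

(5, 16)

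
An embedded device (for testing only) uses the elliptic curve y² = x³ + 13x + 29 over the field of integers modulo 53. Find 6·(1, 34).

O

Write Q = (1, 34).
Double-and-add on 6 = (110)₂. Start with Q = (1, 34) for the leading 1-bit.
double: tangent at (1, 34): λ = (3·1² + 13)/(2·34) ≡ 16/15. 15⁻¹ ≡ 46 (mod 53) since 15·46 = 690 ≡ 1, so λ ≡ 16·46 ≡ 47.
  x = λ² - 1 - 1 = 2209 - 2 ≡ 34; y = λ·(1 - 34) - 34 ≡ 5. → (34, 5)
add Q: (34, 5) + (1, 34). λ = (34 - 5)/(1 - 34) ≡ 29/20 mod 53. 20⁻¹ ≡ 8 (mod 53) since 20·8 = 160 ≡ 1, so λ ≡ 20.
  x = λ² - 34 - 1 = 400 - 35 ≡ 47; y = λ·(34 - 47) - 5 ≡ 0. → (47, 0)
double: (47, 0) + (47, 0): same x and y₁ ≡ -y₂, so the sum is 𝒪.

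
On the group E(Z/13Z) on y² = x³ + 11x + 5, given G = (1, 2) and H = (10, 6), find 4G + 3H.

(10, 7)

First 4G:
Double-and-add on 4 = (100)₂. Start with G = (1, 2) for the leading 1-bit.
double: tangent at (1, 2): λ = (3·1² + 11)/(2·2) ≡ 1/4. 4⁻¹ ≡ 10 (mod 13), so λ ≡ 1·10 ≡ 10.
  x = λ² - 1 - 1 = 100 - 2 ≡ 7; y = λ·(1 - 7) - 2 ≡ 3. → (7, 3)
double: tangent at (7, 3): λ = (3·7² + 11)/(2·3) ≡ 2/6. 6⁻¹ ≡ 11 (mod 13), so λ ≡ 2·11 ≡ 9.
  x = λ² - 7 - 7 = 81 - 14 ≡ 2; y = λ·(7 - 2) - 3 ≡ 3. → (2, 3)
4G = (2, 3).
Next 3H:
Repeated addition: build up to 3H.
2H: tangent at (10, 6): λ = (3·10² + 11)/(2·6) ≡ 12/12. 12⁻¹ ≡ 12 (mod 13), so λ ≡ 12·12 ≡ 1.
  x = λ² - 10 - 10 = 1 - 20 ≡ 7; y = λ·(10 - 7) - 6 ≡ 10. → (7, 10)
3H: (7, 10) + (10, 6). λ = (6 - 10)/(10 - 7) ≡ 9/3 mod 13. 3⁻¹ ≡ 9 (mod 13), so λ ≡ 3.
  x = λ² - 7 - 10 = 9 - 17 ≡ 5; y = λ·(7 - 5) - 10 ≡ 9. → (5, 9)
3H = (5, 9).
Finally 4G + 3H:
(2, 3) + (5, 9). λ = (9 - 3)/(5 - 2) ≡ 6/3 mod 13. 3⁻¹ ≡ 9 (mod 13), so λ ≡ 2.
  x = λ² - 2 - 5 = 4 - 7 ≡ 10; y = λ·(2 - 10) - 3 ≡ 7. → (10, 7)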